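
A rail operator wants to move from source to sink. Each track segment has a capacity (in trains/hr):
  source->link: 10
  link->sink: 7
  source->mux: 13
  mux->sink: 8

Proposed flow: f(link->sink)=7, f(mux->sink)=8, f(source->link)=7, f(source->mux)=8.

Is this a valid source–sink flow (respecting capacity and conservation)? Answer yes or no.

Every edge has 0 ≤ f(e) ≤ cap(e).
At each intermediate node, inflow equals outflow.

Yes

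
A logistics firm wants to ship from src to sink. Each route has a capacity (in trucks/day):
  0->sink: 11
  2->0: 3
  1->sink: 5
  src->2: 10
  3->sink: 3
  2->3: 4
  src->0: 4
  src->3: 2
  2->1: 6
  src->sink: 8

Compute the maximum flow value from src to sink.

Augment src->sink: bottleneck 8. Total 8.
Augment src->0->sink: bottleneck 4. Total 12.
Augment src->3->sink: bottleneck 2. Total 14.
Augment src->2->1->sink: bottleneck 5. Total 19.
Augment src->2->0->sink: bottleneck 3. Total 22.
Augment src->2->3->sink: bottleneck 1. Total 23.
No augmenting path remains in the residual graph.

23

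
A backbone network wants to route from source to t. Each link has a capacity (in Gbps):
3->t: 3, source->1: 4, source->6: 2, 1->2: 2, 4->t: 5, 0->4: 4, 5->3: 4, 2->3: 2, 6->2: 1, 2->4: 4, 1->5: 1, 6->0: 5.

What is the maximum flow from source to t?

5

Augment source->6->0->4->t: bottleneck 2. Total 2.
Augment source->1->2->4->t: bottleneck 2. Total 4.
Augment source->1->5->3->t: bottleneck 1. Total 5.
No augmenting path remains in the residual graph.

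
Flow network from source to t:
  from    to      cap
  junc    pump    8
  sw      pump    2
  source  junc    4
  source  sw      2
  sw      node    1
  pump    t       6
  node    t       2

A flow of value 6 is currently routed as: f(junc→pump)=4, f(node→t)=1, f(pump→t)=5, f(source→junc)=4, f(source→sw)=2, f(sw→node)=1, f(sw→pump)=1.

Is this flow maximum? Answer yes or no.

Residual reachable from source: {source}; t is not reachable.
Saturated cut: source→sw, source→junc with total capacity 6 = current flow value. Flow is maximum.

Yes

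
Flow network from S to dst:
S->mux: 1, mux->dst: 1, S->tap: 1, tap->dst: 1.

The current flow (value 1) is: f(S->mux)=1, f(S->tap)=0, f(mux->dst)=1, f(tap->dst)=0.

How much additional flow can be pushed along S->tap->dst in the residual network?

1

Residual capacities along the path: S->tap: 1, tap->dst: 1.
Minimum is 1.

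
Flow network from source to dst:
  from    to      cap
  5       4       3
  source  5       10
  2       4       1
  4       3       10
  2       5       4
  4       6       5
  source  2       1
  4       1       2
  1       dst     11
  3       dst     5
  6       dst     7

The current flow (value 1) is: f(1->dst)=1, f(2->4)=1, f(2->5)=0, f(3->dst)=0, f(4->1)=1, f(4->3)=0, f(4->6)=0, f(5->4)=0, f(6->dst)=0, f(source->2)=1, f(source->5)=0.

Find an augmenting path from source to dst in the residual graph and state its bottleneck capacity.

Residual along source->5->4->1->dst: source->5: 10, 5->4: 3, 4->1: 1, 1->dst: 10.
Bottleneck = min = 1.

source->5->4->1->dst, bottleneck 1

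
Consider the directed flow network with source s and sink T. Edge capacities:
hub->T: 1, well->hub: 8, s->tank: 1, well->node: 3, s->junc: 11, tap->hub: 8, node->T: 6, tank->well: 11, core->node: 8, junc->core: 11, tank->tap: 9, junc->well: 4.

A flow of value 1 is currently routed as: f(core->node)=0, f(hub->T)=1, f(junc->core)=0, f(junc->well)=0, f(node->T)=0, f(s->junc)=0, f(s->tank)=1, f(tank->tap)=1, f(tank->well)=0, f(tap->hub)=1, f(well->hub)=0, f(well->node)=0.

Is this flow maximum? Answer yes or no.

No

Residual path s->junc->well->node->T has bottleneck 3 > 0.
Pushing 3 along it raises the flow to 4, so the given flow is not maximum.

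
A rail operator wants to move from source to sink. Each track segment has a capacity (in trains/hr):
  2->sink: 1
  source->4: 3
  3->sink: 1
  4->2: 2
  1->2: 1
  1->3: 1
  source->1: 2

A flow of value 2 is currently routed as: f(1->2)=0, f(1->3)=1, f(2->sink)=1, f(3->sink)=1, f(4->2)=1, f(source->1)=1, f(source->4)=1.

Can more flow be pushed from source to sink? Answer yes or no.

No

Residual reachable from source: {1, 2, 4, source}; sink is not reachable.
Saturated cut: 1->3, 2->sink with total capacity 2 = current flow value. Flow is maximum.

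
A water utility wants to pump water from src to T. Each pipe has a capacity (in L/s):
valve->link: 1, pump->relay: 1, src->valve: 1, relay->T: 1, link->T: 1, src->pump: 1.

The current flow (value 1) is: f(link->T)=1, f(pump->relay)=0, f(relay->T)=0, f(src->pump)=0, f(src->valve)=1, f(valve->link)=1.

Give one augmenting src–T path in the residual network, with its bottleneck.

src->pump->relay->T, bottleneck 1

Residual along src->pump->relay->T: src->pump: 1, pump->relay: 1, relay->T: 1.
Bottleneck = min = 1.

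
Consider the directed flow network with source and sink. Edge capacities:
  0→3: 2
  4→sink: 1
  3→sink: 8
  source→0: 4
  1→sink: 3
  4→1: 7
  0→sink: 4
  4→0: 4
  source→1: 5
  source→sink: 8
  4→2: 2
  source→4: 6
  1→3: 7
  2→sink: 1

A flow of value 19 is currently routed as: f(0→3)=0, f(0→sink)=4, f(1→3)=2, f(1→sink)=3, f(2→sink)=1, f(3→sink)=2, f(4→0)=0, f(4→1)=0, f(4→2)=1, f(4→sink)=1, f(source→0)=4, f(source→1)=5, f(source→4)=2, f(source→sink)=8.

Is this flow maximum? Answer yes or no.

No

Residual path source→4→0→3→sink has bottleneck 2 > 0.
Pushing 2 along it raises the flow to 21, so the given flow is not maximum.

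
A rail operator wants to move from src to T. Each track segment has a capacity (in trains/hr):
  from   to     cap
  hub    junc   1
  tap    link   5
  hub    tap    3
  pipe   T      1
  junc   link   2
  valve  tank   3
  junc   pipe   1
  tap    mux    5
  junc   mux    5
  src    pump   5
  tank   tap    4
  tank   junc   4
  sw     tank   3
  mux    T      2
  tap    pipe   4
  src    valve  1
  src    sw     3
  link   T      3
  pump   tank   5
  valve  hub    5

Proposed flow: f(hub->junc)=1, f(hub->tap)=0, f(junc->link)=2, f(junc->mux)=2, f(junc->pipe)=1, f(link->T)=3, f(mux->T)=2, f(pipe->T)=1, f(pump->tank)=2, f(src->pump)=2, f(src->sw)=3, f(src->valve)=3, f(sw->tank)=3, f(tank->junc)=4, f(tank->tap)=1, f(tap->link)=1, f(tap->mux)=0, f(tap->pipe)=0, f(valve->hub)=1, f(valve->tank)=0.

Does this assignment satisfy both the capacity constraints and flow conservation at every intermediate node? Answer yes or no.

Capacity violated on src->valve: flow 3 > capacity 1.

No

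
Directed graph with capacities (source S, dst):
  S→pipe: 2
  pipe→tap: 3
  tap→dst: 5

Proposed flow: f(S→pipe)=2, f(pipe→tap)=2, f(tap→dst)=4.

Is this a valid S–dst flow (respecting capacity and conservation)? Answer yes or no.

No

Conservation fails at tap: inflow 2 ≠ outflow 4.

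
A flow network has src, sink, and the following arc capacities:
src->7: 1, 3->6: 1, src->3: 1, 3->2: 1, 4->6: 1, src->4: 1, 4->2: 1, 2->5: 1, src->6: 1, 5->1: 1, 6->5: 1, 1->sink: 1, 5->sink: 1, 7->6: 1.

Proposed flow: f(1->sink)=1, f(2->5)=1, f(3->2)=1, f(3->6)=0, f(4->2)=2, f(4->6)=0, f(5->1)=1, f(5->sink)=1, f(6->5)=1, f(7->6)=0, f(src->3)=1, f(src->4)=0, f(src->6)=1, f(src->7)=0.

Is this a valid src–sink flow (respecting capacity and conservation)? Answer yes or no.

No

Capacity violated on 4->2: flow 2 > capacity 1.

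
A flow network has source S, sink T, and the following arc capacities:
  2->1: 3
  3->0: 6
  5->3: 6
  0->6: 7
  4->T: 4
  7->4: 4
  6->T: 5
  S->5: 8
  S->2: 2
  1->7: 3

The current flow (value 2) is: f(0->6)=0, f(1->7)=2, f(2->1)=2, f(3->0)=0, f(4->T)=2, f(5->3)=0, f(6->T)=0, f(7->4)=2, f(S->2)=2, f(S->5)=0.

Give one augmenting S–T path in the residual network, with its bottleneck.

S->5->3->0->6->T, bottleneck 5

Residual along S->5->3->0->6->T: S->5: 8, 5->3: 6, 3->0: 6, 0->6: 7, 6->T: 5.
Bottleneck = min = 5.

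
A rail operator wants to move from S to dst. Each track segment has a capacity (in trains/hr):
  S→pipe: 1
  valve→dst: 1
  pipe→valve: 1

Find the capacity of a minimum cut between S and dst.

1

Max flow = 1 (via 1 augmenting path).
In the residual at optimum, the set reachable from S is {S}.
Cut edges: S→pipe (cap 1). Sum = 1.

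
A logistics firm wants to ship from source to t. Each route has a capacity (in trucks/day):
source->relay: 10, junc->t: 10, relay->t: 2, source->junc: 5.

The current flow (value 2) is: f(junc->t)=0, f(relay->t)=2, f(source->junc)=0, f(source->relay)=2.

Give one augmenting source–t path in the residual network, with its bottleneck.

source->junc->t, bottleneck 5

Residual along source->junc->t: source->junc: 5, junc->t: 10.
Bottleneck = min = 5.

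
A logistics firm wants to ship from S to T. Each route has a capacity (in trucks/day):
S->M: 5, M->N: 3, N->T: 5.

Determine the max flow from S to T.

Augment S->M->N->T: bottleneck 3. Total 3.
No augmenting path remains in the residual graph.

3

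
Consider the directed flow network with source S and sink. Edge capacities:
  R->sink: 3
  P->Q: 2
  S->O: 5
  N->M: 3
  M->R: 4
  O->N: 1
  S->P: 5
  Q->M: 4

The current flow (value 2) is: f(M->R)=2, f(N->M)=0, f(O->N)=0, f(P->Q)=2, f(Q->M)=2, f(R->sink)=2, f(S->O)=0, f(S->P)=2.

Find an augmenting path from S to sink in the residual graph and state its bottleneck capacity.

S->O->N->M->R->sink, bottleneck 1

Residual along S->O->N->M->R->sink: S->O: 5, O->N: 1, N->M: 3, M->R: 2, R->sink: 1.
Bottleneck = min = 1.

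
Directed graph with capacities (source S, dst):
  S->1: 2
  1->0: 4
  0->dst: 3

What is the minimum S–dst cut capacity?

2

Max flow = 2 (via 1 augmenting path).
In the residual at optimum, the set reachable from S is {S}.
Cut edges: S->1 (cap 2). Sum = 2.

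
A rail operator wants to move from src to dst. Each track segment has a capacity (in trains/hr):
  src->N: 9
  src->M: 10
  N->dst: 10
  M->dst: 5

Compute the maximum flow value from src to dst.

Augment src->N->dst: bottleneck 9. Total 9.
Augment src->M->dst: bottleneck 5. Total 14.
No augmenting path remains in the residual graph.

14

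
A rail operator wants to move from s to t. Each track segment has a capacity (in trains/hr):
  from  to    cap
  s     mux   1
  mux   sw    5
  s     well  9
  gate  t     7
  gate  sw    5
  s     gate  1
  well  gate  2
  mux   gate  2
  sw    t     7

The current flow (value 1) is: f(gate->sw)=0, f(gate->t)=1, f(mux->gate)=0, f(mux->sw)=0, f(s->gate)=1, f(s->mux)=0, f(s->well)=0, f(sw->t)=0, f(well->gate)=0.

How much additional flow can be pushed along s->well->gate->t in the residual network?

Residual capacities along the path: s->well: 9, well->gate: 2, gate->t: 6.
Minimum is 2.

2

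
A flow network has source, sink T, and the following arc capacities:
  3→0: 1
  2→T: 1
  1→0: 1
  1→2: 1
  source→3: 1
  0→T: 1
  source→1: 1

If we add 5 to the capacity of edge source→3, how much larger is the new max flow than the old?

Original max flow = 2.
Even with extra capacity on source→3, another cut of capacity 2 remains binding.
New max flow = 2. Increase = 0.

0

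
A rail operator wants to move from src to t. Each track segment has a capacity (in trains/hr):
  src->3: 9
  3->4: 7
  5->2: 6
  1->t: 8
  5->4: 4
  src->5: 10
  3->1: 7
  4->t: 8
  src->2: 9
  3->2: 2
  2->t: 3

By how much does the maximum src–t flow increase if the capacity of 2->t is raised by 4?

Original max flow = 16.
After raising cap(2->t), augmenting paths through that edge carry 4 more units.
New max flow = 20. Increase = 4.

4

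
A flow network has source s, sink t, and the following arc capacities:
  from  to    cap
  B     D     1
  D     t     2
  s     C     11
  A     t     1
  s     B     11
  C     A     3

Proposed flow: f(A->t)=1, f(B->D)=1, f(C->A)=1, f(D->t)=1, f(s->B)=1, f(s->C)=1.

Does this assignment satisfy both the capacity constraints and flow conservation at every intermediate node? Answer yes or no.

Yes

Every edge has 0 ≤ f(e) ≤ cap(e).
At each intermediate node, inflow equals outflow.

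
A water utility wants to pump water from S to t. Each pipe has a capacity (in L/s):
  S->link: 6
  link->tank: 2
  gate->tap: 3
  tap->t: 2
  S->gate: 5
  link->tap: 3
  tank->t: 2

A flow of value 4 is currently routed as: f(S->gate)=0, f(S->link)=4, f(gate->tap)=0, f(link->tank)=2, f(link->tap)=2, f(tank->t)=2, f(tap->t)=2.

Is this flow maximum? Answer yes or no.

Yes

Residual reachable from S: {S, gate, link, tap}; t is not reachable.
Saturated cut: link->tank, tap->t with total capacity 4 = current flow value. Flow is maximum.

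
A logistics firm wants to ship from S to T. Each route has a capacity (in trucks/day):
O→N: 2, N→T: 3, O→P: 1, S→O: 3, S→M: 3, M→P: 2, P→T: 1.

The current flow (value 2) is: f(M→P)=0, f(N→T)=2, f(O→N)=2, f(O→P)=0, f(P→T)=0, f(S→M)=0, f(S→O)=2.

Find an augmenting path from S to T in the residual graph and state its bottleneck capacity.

Residual along S→O→P→T: S→O: 1, O→P: 1, P→T: 1.
Bottleneck = min = 1.

S→O→P→T, bottleneck 1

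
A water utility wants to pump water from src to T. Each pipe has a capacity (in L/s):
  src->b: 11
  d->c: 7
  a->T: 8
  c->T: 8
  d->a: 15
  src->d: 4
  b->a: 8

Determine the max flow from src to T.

12

Augment src->d->c->T: bottleneck 4. Total 4.
Augment src->b->a->T: bottleneck 8. Total 12.
No augmenting path remains in the residual graph.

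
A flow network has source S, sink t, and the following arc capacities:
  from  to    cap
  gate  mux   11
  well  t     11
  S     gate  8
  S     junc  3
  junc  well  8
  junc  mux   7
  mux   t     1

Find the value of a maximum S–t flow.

Augment S→gate→mux→t: bottleneck 1. Total 1.
Augment S→junc→well→t: bottleneck 3. Total 4.
No augmenting path remains in the residual graph.

4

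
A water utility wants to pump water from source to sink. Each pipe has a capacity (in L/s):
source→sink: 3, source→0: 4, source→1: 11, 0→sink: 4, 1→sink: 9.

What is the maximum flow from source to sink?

Augment source→sink: bottleneck 3. Total 3.
Augment source→1→sink: bottleneck 9. Total 12.
Augment source→0→sink: bottleneck 4. Total 16.
No augmenting path remains in the residual graph.

16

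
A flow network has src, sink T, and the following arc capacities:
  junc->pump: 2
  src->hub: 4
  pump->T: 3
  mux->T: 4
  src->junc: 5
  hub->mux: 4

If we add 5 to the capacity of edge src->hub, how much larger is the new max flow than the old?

Original max flow = 6.
Even with extra capacity on src->hub, another cut of capacity 6 remains binding.
New max flow = 6. Increase = 0.

0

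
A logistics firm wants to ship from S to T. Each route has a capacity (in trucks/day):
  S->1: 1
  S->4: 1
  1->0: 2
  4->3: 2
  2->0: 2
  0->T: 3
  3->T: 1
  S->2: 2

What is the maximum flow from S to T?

Augment S->2->0->T: bottleneck 2. Total 2.
Augment S->4->3->T: bottleneck 1. Total 3.
Augment S->1->0->T: bottleneck 1. Total 4.
No augmenting path remains in the residual graph.

4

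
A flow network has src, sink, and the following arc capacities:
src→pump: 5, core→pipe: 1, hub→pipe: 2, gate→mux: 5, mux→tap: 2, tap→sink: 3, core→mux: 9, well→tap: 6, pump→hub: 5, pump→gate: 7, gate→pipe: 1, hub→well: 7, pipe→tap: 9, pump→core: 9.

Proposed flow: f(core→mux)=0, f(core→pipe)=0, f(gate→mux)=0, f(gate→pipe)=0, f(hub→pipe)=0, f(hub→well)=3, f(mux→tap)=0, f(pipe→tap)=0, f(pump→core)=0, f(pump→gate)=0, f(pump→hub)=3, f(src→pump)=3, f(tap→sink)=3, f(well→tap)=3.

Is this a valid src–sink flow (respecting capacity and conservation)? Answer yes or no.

Every edge has 0 ≤ f(e) ≤ cap(e).
At each intermediate node, inflow equals outflow.

Yes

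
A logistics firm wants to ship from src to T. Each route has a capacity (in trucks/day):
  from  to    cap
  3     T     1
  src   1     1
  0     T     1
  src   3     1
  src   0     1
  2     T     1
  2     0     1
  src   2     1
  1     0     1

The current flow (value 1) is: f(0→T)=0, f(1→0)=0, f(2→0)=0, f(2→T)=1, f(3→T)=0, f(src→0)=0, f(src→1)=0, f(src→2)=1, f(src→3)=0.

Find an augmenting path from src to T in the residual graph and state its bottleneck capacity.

Residual along src→3→T: src→3: 1, 3→T: 1.
Bottleneck = min = 1.

src→3→T, bottleneck 1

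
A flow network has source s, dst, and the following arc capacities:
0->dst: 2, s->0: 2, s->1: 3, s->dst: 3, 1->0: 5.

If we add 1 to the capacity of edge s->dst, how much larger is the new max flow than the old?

Original max flow = 5.
After raising cap(s->dst), augmenting paths through that edge carry 1 more unit.
New max flow = 6. Increase = 1.

1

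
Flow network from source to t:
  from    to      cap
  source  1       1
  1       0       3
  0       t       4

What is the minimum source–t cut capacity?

Max flow = 1 (via 1 augmenting path).
In the residual at optimum, the set reachable from source is {source}.
Cut edges: source→1 (cap 1). Sum = 1.

1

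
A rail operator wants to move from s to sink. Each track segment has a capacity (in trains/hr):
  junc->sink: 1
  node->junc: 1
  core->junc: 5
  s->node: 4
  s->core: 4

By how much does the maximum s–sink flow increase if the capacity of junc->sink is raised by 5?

4

Original max flow = 1.
After raising cap(junc->sink), augmenting paths through that edge carry 4 more units.
New max flow = 5. Increase = 4.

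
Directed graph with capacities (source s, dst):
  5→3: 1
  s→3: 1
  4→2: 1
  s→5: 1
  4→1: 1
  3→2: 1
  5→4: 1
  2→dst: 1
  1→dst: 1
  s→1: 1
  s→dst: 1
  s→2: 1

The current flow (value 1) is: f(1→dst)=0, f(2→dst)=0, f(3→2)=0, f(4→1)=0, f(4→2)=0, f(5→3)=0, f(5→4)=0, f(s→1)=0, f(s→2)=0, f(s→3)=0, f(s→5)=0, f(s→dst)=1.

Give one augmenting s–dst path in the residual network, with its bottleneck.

Residual along s→2→dst: s→2: 1, 2→dst: 1.
Bottleneck = min = 1.

s→2→dst, bottleneck 1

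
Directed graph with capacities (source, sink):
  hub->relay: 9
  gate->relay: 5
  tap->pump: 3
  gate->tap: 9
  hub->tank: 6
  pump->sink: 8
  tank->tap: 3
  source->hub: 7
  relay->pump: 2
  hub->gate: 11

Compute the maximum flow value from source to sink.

5

Augment source->hub->relay->pump->sink: bottleneck 2. Total 2.
Augment source->hub->gate->tap->pump->sink: bottleneck 3. Total 5.
No augmenting path remains in the residual graph.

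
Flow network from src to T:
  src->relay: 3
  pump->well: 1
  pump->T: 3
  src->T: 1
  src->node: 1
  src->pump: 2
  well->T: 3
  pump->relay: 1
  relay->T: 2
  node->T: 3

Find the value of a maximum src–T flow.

Augment src->T: bottleneck 1. Total 1.
Augment src->pump->T: bottleneck 2. Total 3.
Augment src->node->T: bottleneck 1. Total 4.
Augment src->relay->T: bottleneck 2. Total 6.
No augmenting path remains in the residual graph.

6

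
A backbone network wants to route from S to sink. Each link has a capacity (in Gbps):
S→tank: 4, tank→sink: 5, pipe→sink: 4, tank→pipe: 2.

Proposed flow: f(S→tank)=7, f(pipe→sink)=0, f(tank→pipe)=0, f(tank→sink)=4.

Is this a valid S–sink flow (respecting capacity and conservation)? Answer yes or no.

No

Capacity violated on S→tank: flow 7 > capacity 4.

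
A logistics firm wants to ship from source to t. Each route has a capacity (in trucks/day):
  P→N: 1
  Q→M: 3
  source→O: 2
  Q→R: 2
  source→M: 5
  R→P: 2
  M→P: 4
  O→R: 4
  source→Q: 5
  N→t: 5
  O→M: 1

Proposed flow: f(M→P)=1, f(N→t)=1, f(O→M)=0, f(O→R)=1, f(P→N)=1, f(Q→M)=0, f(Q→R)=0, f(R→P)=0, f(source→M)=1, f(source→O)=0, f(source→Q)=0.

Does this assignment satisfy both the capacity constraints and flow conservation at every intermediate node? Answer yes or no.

Conservation fails at O: inflow 0 ≠ outflow 1.

No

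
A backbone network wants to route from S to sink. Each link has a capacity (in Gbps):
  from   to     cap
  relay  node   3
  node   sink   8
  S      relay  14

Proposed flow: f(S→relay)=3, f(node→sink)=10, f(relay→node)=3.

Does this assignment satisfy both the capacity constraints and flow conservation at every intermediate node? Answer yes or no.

No

Capacity violated on node→sink: flow 10 > capacity 8.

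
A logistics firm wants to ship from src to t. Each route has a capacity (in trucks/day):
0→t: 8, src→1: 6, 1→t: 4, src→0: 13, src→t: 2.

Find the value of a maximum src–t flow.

14

Augment src→t: bottleneck 2. Total 2.
Augment src→1→t: bottleneck 4. Total 6.
Augment src→0→t: bottleneck 8. Total 14.
No augmenting path remains in the residual graph.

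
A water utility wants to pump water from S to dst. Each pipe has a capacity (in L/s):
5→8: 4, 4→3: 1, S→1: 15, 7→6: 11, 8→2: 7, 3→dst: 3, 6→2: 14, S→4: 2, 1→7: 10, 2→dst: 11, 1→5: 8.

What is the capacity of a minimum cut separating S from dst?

12

Max flow = 12 (via 3 augmenting paths).
In the residual at optimum, the set reachable from S is {1, 2, 4, 5, 6, 7, 8, S}.
Cut edges: 4→3 (cap 1), 2→dst (cap 11). Sum = 12.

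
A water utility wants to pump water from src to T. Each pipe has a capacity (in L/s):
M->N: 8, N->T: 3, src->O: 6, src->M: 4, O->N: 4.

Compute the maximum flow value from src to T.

3

Augment src->M->N->T: bottleneck 3. Total 3.
No augmenting path remains in the residual graph.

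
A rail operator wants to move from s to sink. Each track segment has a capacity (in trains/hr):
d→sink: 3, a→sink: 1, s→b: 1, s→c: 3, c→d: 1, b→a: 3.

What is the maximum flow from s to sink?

2

Augment s→b→a→sink: bottleneck 1. Total 1.
Augment s→c→d→sink: bottleneck 1. Total 2.
No augmenting path remains in the residual graph.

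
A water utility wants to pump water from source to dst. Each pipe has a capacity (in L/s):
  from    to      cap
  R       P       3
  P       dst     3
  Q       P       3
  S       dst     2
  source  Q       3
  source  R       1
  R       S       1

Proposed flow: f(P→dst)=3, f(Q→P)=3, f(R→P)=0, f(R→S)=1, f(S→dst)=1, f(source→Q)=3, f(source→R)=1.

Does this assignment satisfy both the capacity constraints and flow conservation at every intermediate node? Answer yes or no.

Yes

Every edge has 0 ≤ f(e) ≤ cap(e).
At each intermediate node, inflow equals outflow.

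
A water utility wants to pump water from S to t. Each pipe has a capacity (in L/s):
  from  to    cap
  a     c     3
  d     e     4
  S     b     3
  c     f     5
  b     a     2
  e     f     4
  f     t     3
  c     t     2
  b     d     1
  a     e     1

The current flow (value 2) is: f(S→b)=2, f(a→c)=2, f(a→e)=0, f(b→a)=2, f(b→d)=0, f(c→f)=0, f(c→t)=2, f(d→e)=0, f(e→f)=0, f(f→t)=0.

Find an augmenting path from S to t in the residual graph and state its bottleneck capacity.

S→b→d→e→f→t, bottleneck 1

Residual along S→b→d→e→f→t: S→b: 1, b→d: 1, d→e: 4, e→f: 4, f→t: 3.
Bottleneck = min = 1.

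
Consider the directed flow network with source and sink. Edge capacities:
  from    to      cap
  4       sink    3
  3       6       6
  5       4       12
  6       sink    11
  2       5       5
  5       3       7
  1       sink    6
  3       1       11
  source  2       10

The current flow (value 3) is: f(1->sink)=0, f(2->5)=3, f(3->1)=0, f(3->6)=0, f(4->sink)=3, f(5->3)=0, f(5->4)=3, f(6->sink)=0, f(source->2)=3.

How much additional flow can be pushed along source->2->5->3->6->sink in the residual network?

Residual capacities along the path: source->2: 7, 2->5: 2, 5->3: 7, 3->6: 6, 6->sink: 11.
Minimum is 2.

2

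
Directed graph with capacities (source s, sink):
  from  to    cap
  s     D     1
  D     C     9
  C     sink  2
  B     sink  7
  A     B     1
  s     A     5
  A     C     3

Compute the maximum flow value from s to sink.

Augment s→A→B→sink: bottleneck 1. Total 1.
Augment s→A→C→sink: bottleneck 2. Total 3.
No augmenting path remains in the residual graph.

3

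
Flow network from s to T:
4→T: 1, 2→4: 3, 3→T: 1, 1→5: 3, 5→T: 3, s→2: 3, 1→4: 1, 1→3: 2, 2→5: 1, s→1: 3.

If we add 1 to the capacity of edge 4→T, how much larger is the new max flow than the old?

1

Original max flow = 5.
After raising cap(4→T), augmenting paths through that edge carry 1 more unit.
New max flow = 6. Increase = 1.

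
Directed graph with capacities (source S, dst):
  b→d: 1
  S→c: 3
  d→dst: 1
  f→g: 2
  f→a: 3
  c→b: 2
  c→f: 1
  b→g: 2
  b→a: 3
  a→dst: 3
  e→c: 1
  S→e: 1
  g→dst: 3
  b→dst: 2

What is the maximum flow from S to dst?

Augment S→c→b→dst: bottleneck 2. Total 2.
Augment S→c→f→g→dst: bottleneck 1. Total 3.
No augmenting path remains in the residual graph.

3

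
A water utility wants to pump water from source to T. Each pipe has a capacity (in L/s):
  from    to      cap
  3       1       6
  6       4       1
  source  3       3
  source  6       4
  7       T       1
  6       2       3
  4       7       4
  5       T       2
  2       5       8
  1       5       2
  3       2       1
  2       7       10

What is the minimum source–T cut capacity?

3

Max flow = 3 (via 2 augmenting paths).
In the residual at optimum, the set reachable from source is {1, 2, 3, 4, 5, 6, 7, source}.
Cut edges: 7→T (cap 1), 5→T (cap 2). Sum = 3.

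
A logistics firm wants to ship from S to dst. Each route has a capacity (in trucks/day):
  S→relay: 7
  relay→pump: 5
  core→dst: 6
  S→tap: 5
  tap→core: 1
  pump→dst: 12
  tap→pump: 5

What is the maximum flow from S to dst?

Augment S→tap→core→dst: bottleneck 1. Total 1.
Augment S→tap→pump→dst: bottleneck 4. Total 5.
Augment S→relay→pump→dst: bottleneck 5. Total 10.
No augmenting path remains in the residual graph.

10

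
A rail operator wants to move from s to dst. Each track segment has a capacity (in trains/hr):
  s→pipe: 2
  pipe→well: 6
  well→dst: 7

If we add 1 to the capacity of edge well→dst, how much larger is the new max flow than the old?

Original max flow = 2.
Edge well→dst does not cross the min cut (source side {s}), so extra capacity there cannot help.
New max flow = 2. Increase = 0.

0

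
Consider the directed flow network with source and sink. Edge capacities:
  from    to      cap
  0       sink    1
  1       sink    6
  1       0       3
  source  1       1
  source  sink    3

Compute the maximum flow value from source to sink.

4

Augment source->sink: bottleneck 3. Total 3.
Augment source->1->sink: bottleneck 1. Total 4.
No augmenting path remains in the residual graph.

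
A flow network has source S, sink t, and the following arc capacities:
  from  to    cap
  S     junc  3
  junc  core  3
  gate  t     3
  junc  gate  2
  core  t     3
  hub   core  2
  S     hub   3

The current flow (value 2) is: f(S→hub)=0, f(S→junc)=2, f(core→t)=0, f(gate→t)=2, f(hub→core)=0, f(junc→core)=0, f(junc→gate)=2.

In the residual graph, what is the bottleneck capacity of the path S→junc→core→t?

1

Residual capacities along the path: S→junc: 1, junc→core: 3, core→t: 3.
Minimum is 1.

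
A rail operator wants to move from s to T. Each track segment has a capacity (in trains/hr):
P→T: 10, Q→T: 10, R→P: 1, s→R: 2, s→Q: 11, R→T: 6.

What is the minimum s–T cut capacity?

12

Max flow = 12 (via 2 augmenting paths).
In the residual at optimum, the set reachable from s is {Q, s}.
Cut edges: s→R (cap 2), Q→T (cap 10). Sum = 12.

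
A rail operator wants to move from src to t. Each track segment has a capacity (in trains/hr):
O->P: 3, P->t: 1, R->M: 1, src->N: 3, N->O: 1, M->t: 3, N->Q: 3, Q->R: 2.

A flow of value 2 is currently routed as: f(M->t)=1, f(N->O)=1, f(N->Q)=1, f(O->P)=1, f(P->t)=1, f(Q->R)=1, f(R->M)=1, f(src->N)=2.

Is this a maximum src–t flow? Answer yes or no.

Yes

Residual reachable from src: {N, Q, R, src}; t is not reachable.
Saturated cut: N->O, R->M with total capacity 2 = current flow value. Flow is maximum.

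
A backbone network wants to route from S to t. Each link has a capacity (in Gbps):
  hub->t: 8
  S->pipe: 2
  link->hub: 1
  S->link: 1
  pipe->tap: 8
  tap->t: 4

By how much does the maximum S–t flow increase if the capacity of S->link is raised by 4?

0

Original max flow = 3.
Even with extra capacity on S->link, another cut of capacity 3 remains binding.
New max flow = 3. Increase = 0.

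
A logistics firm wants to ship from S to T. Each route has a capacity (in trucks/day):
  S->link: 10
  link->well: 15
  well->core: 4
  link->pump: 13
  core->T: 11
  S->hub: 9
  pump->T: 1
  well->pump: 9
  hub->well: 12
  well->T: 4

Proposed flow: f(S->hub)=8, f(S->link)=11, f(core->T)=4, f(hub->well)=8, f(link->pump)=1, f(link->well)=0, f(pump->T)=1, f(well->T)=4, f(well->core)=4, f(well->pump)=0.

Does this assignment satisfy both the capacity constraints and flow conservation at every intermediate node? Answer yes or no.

No

Capacity violated on S->link: flow 11 > capacity 10.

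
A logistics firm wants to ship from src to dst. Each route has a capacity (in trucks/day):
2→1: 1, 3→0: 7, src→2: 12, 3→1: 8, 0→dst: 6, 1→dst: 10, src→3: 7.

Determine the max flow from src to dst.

Augment src→3→0→dst: bottleneck 6. Total 6.
Augment src→3→1→dst: bottleneck 1. Total 7.
Augment src→2→1→dst: bottleneck 1. Total 8.
No augmenting path remains in the residual graph.

8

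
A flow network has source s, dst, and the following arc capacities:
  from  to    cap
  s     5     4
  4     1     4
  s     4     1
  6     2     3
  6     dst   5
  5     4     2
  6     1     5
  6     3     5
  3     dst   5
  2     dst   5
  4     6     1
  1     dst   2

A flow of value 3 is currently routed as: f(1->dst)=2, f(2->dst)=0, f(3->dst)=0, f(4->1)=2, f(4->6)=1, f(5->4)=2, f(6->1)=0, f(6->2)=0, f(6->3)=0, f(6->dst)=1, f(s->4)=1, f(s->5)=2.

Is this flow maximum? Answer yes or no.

Residual reachable from s: {5, s}; dst is not reachable.
Saturated cut: s->4, 5->4 with total capacity 3 = current flow value. Flow is maximum.

Yes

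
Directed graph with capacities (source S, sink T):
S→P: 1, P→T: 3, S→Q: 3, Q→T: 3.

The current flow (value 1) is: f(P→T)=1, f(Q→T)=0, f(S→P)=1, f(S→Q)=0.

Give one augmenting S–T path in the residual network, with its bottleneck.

S→Q→T, bottleneck 3

Residual along S→Q→T: S→Q: 3, Q→T: 3.
Bottleneck = min = 3.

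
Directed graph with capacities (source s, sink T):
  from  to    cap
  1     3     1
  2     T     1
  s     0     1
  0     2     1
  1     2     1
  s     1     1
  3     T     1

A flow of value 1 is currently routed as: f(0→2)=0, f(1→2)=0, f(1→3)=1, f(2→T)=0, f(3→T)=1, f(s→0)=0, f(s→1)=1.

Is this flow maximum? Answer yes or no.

Residual path s→0→2→T has bottleneck 1 > 0.
Pushing 1 along it raises the flow to 2, so the given flow is not maximum.

No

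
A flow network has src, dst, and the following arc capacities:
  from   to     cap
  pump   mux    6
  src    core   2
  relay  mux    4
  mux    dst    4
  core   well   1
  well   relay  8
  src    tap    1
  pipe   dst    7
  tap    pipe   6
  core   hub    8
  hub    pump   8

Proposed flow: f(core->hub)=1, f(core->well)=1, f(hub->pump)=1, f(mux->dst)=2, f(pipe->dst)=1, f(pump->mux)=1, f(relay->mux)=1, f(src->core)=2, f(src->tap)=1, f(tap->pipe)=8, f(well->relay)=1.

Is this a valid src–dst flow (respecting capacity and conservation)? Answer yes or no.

Capacity violated on tap->pipe: flow 8 > capacity 6.

No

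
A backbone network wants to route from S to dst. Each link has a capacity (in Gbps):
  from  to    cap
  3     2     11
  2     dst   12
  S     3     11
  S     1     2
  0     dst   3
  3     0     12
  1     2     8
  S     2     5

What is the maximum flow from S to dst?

15

Augment S->2->dst: bottleneck 5. Total 5.
Augment S->3->0->dst: bottleneck 3. Total 8.
Augment S->3->2->dst: bottleneck 7. Total 15.
No augmenting path remains in the residual graph.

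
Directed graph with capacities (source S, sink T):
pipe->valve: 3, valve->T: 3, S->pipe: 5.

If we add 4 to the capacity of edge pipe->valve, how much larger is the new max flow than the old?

Original max flow = 3.
Even with extra capacity on pipe->valve, another cut of capacity 3 remains binding.
New max flow = 3. Increase = 0.

0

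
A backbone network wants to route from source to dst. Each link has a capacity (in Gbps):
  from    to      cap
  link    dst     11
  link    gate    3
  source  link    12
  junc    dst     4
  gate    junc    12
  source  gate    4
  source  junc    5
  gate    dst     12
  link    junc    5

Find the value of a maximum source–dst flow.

20

Augment source→link→dst: bottleneck 11. Total 11.
Augment source→gate→dst: bottleneck 4. Total 15.
Augment source→junc→dst: bottleneck 4. Total 19.
Augment source→link→gate→dst: bottleneck 1. Total 20.
No augmenting path remains in the residual graph.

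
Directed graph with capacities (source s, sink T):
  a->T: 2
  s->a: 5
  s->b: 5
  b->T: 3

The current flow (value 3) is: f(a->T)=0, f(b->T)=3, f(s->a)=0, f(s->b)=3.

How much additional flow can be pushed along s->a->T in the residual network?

2

Residual capacities along the path: s->a: 5, a->T: 2.
Minimum is 2.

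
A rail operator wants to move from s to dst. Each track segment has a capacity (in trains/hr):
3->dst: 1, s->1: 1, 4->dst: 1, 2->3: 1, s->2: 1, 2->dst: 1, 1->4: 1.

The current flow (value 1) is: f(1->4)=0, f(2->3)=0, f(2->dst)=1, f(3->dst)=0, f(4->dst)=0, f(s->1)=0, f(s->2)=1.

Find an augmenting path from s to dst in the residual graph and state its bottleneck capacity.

Residual along s->1->4->dst: s->1: 1, 1->4: 1, 4->dst: 1.
Bottleneck = min = 1.

s->1->4->dst, bottleneck 1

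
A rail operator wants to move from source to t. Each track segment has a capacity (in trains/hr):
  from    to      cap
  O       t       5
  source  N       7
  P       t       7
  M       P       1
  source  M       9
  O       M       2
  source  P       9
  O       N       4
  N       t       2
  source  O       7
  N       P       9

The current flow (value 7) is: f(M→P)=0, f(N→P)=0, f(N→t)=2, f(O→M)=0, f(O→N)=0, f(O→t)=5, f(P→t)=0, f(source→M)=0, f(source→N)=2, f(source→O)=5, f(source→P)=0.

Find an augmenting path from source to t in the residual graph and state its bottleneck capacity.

source→P→t, bottleneck 7

Residual along source→P→t: source→P: 9, P→t: 7.
Bottleneck = min = 7.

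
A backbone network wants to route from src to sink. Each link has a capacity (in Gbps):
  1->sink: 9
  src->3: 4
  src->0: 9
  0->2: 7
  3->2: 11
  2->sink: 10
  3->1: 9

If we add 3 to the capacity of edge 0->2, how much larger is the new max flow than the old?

2

Original max flow = 11.
After raising cap(0->2), augmenting paths through that edge carry 2 more units.
New max flow = 13. Increase = 2.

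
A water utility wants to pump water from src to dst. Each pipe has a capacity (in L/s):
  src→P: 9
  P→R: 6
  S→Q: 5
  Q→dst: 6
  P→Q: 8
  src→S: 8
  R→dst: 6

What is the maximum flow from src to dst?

12

Augment src→S→Q→dst: bottleneck 5. Total 5.
Augment src→P→Q→dst: bottleneck 1. Total 6.
Augment src→P→R→dst: bottleneck 6. Total 12.
No augmenting path remains in the residual graph.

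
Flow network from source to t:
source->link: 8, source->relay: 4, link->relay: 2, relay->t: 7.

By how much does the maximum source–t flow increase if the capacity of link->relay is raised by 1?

1

Original max flow = 6.
After raising cap(link->relay), augmenting paths through that edge carry 1 more unit.
New max flow = 7. Increase = 1.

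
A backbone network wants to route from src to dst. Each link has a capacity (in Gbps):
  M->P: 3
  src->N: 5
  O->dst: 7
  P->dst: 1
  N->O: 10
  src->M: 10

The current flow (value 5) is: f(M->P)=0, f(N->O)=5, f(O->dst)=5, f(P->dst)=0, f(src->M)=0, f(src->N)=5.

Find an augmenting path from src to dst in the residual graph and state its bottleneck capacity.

Residual along src->M->P->dst: src->M: 10, M->P: 3, P->dst: 1.
Bottleneck = min = 1.

src->M->P->dst, bottleneck 1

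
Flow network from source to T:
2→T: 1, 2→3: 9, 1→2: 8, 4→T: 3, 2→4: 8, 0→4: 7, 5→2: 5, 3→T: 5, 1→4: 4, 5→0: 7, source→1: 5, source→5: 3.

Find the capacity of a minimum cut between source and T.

Max flow = 8 (via 4 augmenting paths).
In the residual at optimum, the set reachable from source is {source}.
Cut edges: source→1 (cap 5), source→5 (cap 3). Sum = 8.

8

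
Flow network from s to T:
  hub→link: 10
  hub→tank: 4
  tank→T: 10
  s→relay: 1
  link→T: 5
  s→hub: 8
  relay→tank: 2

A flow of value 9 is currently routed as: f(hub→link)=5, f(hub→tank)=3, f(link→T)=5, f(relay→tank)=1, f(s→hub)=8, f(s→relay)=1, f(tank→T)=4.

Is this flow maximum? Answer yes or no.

Yes

Residual reachable from s: {s}; T is not reachable.
Saturated cut: s→hub, s→relay with total capacity 9 = current flow value. Flow is maximum.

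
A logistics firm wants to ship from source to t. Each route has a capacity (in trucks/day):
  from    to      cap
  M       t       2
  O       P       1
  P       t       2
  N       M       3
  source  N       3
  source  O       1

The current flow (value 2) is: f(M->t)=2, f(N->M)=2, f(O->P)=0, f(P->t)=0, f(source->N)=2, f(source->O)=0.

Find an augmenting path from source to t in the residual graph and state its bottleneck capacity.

Residual along source->O->P->t: source->O: 1, O->P: 1, P->t: 2.
Bottleneck = min = 1.

source->O->P->t, bottleneck 1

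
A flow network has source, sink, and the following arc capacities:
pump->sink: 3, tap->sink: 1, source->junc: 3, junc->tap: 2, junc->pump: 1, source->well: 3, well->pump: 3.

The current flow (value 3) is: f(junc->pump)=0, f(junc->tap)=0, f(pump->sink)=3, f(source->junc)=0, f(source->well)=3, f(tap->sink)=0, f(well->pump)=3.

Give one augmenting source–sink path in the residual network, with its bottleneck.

source->junc->tap->sink, bottleneck 1

Residual along source->junc->tap->sink: source->junc: 3, junc->tap: 2, tap->sink: 1.
Bottleneck = min = 1.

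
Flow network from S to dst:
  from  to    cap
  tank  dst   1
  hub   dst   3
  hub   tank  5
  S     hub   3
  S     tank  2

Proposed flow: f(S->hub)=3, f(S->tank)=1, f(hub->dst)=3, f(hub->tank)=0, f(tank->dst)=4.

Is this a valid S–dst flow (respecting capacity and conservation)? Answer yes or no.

No

Capacity violated on tank->dst: flow 4 > capacity 1.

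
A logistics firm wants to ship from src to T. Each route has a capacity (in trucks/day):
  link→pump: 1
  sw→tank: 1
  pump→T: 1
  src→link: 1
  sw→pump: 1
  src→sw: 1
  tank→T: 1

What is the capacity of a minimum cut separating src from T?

2

Max flow = 2 (via 2 augmenting paths).
In the residual at optimum, the set reachable from src is {src}.
Cut edges: src→sw (cap 1), src→link (cap 1). Sum = 2.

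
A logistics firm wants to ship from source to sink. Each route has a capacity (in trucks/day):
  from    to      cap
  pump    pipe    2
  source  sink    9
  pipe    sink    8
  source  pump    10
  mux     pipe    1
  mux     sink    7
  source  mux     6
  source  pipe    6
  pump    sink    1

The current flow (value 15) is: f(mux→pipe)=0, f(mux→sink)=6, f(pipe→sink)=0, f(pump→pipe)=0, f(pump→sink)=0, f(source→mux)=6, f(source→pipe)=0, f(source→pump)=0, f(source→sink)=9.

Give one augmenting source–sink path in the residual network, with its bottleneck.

source→pump→sink, bottleneck 1

Residual along source→pump→sink: source→pump: 10, pump→sink: 1.
Bottleneck = min = 1.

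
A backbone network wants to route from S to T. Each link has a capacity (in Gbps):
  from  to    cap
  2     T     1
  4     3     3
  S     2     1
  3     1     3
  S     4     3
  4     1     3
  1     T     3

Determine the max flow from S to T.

Augment S->2->T: bottleneck 1. Total 1.
Augment S->4->1->T: bottleneck 3. Total 4.
No augmenting path remains in the residual graph.

4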